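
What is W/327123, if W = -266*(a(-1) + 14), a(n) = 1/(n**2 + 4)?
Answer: -994/86085 ≈ -0.011547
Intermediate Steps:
a(n) = 1/(4 + n**2)
W = -18886/5 (W = -266*(1/(4 + (-1)**2) + 14) = -266*(1/(4 + 1) + 14) = -266*(1/5 + 14) = -266*71/5 = -18886/5 ≈ -3777.2)
W/327123 = -18886/5/327123 = -18886/5*1/327123 = -994/86085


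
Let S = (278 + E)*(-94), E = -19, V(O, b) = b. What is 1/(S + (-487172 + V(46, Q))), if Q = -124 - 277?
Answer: -1/511919 ≈ -1.9534e-6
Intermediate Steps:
Q = -401
S = -24346 (S = (278 - 19)*(-94) = 259*(-94) = -24346)
1/(S + (-487172 + V(46, Q))) = 1/(-24346 + (-487172 - 401)) = 1/(-24346 - 487573) = 1/(-511919) = -1/511919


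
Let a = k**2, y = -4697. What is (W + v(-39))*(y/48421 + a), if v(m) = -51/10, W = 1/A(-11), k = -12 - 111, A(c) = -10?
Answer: -19046471912/242105 ≈ -78670.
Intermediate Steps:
k = -123
W = -1/10 (W = 1/(-10) = -1/10 ≈ -0.10000)
a = 15129 (a = (-123)**2 = 15129)
v(m) = -51/10 (v(m) = -51*1/10 = -51/10)
(W + v(-39))*(y/48421 + a) = (-1/10 - 51/10)*(-4697/48421 + 15129) = -26*(-4697*1/48421 + 15129)/5 = -26*(-4697/48421 + 15129)/5 = -26/5*732556612/48421 = -19046471912/242105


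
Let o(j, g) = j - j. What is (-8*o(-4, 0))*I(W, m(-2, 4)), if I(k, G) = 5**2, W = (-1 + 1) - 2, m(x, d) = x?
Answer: 0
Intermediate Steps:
o(j, g) = 0
W = -2 (W = 0 - 2 = -2)
I(k, G) = 25
(-8*o(-4, 0))*I(W, m(-2, 4)) = -8*0*25 = 0*25 = 0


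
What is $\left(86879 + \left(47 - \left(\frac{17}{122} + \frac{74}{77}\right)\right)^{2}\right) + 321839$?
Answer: $\frac{36254150858209}{88247236} \approx 4.1083 \cdot 10^{5}$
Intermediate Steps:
$\left(86879 + \left(47 - \left(\frac{17}{122} + \frac{74}{77}\right)\right)^{2}\right) + 321839 = \left(86879 + \left(47 - \frac{10337}{9394}\right)^{2}\right) + 321839 = \left(86879 + \left(\frac{431181}{9394}\right)^{2}\right) + 321839 = \left(86879 + \frac{185917054761}{88247236}\right) + 321839 = \frac{7852748671205}{88247236} + 321839 = \frac{36254150858209}{88247236}$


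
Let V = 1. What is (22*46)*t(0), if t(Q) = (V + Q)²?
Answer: 1012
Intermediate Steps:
t(Q) = (1 + Q)²
(22*46)*t(0) = (22*46)*(1 + 0)² = 1012*1² = 1012*1 = 1012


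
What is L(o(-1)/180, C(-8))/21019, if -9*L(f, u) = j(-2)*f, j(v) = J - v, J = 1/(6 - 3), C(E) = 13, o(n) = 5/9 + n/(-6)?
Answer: -91/1838742120 ≈ -4.9490e-8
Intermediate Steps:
o(n) = 5/9 - n/6 (o(n) = 5*(1/9) + n*(-1/6) = 5/9 - n/6)
J = 1/3 ≈ 0.33333
j(v) = 1/3 - v
L(f, u) = -7*f/27 (L(f, u) = -(1/3 - 1*(-2))*f/9 = -(1/3 + 2)*f/9 = -7*f/27)
L(o(-1)/180, C(-8))/21019 = -7*(5/9 - 1/6*(-1))/(27*180)/21019 = -7*(5/9 + 1/6)/(27*180)*(1/21019) = -91/(486*180)*(1/21019) = -7/27*13/3240*(1/21019) = -91/87480*1/21019 = -91/1838742120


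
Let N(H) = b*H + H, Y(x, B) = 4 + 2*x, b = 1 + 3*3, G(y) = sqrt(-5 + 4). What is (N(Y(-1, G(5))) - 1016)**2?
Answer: 988036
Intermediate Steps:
G(y) = I (G(y) = sqrt(-1) = I)
b = 10 (b = 1 + 9 = 10)
N(H) = 11*H (N(H) = 10*H + H = 11*H)
(N(Y(-1, G(5))) - 1016)**2 = (11*(4 + 2*(-1)) - 1016)**2 = (11*(4 - 2) - 1016)**2 = (11*2 - 1016)**2 = (22 - 1016)**2 = (-994)**2 = 988036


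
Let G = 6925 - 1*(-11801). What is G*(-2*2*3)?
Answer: -224712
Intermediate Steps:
G = 18726 (G = 6925 + 11801 = 18726)
G*(-2*2*3) = 18726*(-2*2*3) = 18726*(-4*3) = 18726*(-12) = -224712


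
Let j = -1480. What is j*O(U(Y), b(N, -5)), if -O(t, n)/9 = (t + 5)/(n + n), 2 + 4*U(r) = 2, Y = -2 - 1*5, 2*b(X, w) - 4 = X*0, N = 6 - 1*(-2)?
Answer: 16650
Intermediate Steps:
N = 8 (N = 6 + 2 = 8)
b(X, w) = 2 (b(X, w) = 2 + (X*0)/2 = 2 + (½)*0 = 2 + 0 = 2)
Y = -7 (Y = -2 - 5 = -7)
U(r) = 0 (U(r) = -½ + (¼)*2 = -½ + ½ = 0)
O(t, n) = -9*(5 + t)/(2*n) (O(t, n) = -9*(t + 5)/(n + n) = -9*(5 + t)/(2*n))
j*O(U(Y), b(N, -5)) = -6660*(-5 - 1*0)/2 = -6660*(-5 + 0)/2 = -6660*(-5)/2 = -1480*(-45/4) = 16650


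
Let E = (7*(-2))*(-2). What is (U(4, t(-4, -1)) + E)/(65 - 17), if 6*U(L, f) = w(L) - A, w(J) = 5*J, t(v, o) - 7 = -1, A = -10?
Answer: 11/16 ≈ 0.68750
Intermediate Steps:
t(v, o) = 6 (t(v, o) = 7 - 1 = 6)
E = 28 (E = -14*(-2) = 28)
U(L, f) = 5/3 + 5*L/6 (U(L, f) = (5*L - 1*(-10))/6 = (5*L + 10)/6 = (10 + 5*L)/6 = 5/3 + 5*L/6)
(U(4, t(-4, -1)) + E)/(65 - 17) = ((5/3 + (⅚)*4) + 28)/(65 - 17) = ((5/3 + 10/3) + 28)/48 = (5 + 28)*(1/48) = 33*(1/48) = 11/16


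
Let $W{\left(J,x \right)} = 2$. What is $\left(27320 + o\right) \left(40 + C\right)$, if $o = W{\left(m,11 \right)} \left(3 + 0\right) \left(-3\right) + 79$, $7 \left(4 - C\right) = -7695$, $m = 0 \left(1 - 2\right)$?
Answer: $\frac{219130143}{7} \approx 3.1304 \cdot 10^{7}$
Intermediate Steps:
$m = 0$ ($m = 0 \left(-1\right) = 0$)
$C = \frac{7723}{7}$ ($C = 4 - - \frac{7695}{7} = 4 + \frac{7695}{7} = \frac{7723}{7} \approx 1103.3$)
$o = 61$ ($o = 2 \left(3 + 0\right) \left(-3\right) + 79 = 2 \cdot 3 \left(-3\right) + 79 = 2 \left(-9\right) + 79 = -18 + 79 = 61$)
$\left(27320 + o\right) \left(40 + C\right) = \left(27320 + 61\right) \left(40 + \frac{7723}{7}\right) = 27381 \cdot \frac{8003}{7} = \frac{219130143}{7}$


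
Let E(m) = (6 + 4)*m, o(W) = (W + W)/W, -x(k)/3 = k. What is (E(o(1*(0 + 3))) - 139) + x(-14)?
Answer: -77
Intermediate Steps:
x(k) = -3*k
o(W) = 2 (o(W) = (2*W)/W = 2)
E(m) = 10*m
(E(o(1*(0 + 3))) - 139) + x(-14) = (10*2 - 139) - 3*(-14) = (20 - 139) + 42 = -119 + 42 = -77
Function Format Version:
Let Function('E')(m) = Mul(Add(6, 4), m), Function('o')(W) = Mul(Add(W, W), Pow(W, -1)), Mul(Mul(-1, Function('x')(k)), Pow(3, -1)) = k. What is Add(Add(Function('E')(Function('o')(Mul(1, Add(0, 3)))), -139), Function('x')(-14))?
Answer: -77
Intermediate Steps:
Function('x')(k) = Mul(-3, k)
Function('o')(W) = 2 (Function('o')(W) = Mul(Mul(2, W), Pow(W, -1)) = 2)
Function('E')(m) = Mul(10, m)
Add(Add(Function('E')(Function('o')(Mul(1, Add(0, 3)))), -139), Function('x')(-14)) = Add(Add(Mul(10, 2), -139), Mul(-3, -14)) = Add(Add(20, -139), 42) = Add(-119, 42) = -77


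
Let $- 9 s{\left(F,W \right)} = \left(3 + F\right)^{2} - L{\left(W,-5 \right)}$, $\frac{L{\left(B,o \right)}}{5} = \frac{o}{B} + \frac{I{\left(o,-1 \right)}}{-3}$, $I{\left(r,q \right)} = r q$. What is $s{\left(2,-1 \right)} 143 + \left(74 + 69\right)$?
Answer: $\frac{286}{27} \approx 10.593$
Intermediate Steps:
$I{\left(r,q \right)} = q r$
$L{\left(B,o \right)} = \frac{5 o}{3} + \frac{5 o}{B}$ ($L{\left(B,o \right)} = 5 \left(\frac{o}{B} + \frac{\left(-1\right) o}{-3}\right) = 5 \left(\frac{o}{B} + - o \left(- \frac{1}{3}\right)\right) = 5 \left(\frac{o}{B} + \frac{o}{3}\right) = 5 \left(\frac{o}{3} + \frac{o}{B}\right) = \frac{5 o}{3} + \frac{5 o}{B}$)
$s{\left(F,W \right)} = - \frac{\left(3 + F\right)^{2}}{9} - \frac{25 \left(3 + W\right)}{27 W}$ ($s{\left(F,W \right)} = - \frac{\left(3 + F\right)^{2} - \frac{5}{3} \left(-5\right) \frac{1}{W} \left(3 + W\right)}{9} = - \frac{\left(3 + F\right)^{2} - - \frac{25 \left(3 + W\right)}{3 W}}{9} = - \frac{\left(3 + F\right)^{2} + \frac{25 \left(3 + W\right)}{3 W}}{9} = - \frac{\left(3 + F\right)^{2}}{9} - \frac{25 \left(3 + W\right)}{27 W}$)
$s{\left(2,-1 \right)} 143 + \left(74 + 69\right) = \frac{-75 - \left(-25 - 3 \left(3 + 2\right)^{2}\right)}{27 \left(-1\right)} 143 + \left(74 + 69\right) = \frac{1}{27} \left(-1\right) \left(-75 - \left(-25 - 3 \cdot 5^{2}\right)\right) 143 + 143 = \frac{1}{27} \left(-1\right) \left(-75 - \left(-25 - 75\right)\right) 143 + 143 = \frac{1}{27} \left(-1\right) \left(-75 - -100\right) 143 + 143 = \frac{1}{27} \left(-1\right) \left(-75 + 100\right) 143 + 143 = \frac{1}{27} \left(-1\right) 25 \cdot 143 + 143 = \left(- \frac{25}{27}\right) 143 + 143 = - \frac{3575}{27} + 143 = \frac{286}{27}$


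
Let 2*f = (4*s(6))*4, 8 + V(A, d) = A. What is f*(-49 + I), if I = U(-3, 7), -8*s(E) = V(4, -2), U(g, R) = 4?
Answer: -180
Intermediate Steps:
V(A, d) = -8 + A
s(E) = ½ (s(E) = -(-8 + 4)/8 = -⅛*(-4) = ½)
f = 4 (f = ((4*(½))*4)/2 = (2*4)/2 = (½)*8 = 4)
I = 4
f*(-49 + I) = 4*(-49 + 4) = 4*(-45) = -180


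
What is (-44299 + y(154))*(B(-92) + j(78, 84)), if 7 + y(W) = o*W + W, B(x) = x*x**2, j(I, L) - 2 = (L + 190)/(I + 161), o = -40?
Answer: 9363348972160/239 ≈ 3.9177e+10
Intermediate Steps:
j(I, L) = 2 + (190 + L)/(161 + I) (j(I, L) = 2 + (L + 190)/(I + 161) = 2 + (190 + L)/(161 + I))
B(x) = x**3
y(W) = -7 - 39*W (y(W) = -7 + (-40*W + W) = -7 - 39*W)
(-44299 + y(154))*(B(-92) + j(78, 84)) = (-44299 + (-7 - 39*154))*((-92)**3 + (512 + 84 + 2*78)/(161 + 78)) = (-44299 + (-7 - 6006))*(-778688 + (512 + 84 + 156)/239) = (-44299 - 6013)*(-778688 + (1/239)*752) = -50312*(-778688 + 752/239) = -50312*(-186105680/239) = 9363348972160/239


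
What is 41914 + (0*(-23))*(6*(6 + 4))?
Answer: 41914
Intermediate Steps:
41914 + (0*(-23))*(6*(6 + 4)) = 41914 + 0*(6*10) = 41914 + 0*60 = 41914 + 0 = 41914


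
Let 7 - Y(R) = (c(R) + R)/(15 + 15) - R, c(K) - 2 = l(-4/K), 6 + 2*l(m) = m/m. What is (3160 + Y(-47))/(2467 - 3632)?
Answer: -37459/13980 ≈ -2.6795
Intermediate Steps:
l(m) = -5/2 (l(m) = -3 + (m/m)/2 = -3 + (½)*1 = -3 + ½ = -5/2)
c(K) = -½ (c(K) = 2 - 5/2 = -½)
Y(R) = 421/60 + 29*R/30 (Y(R) = 7 - ((-½ + R)/(15 + 15) - R) = 7 - ((-½ + R)/30 - R) = 7 - ((-½ + R)*(1/30) - R) = 7 - ((-1/60 + R/30) - R) = 7 - (-1/60 - 29*R/30) = 7 + (1/60 + 29*R/30) = 421/60 + 29*R/30)
(3160 + Y(-47))/(2467 - 3632) = (3160 + (421/60 + (29/30)*(-47)))/(2467 - 3632) = (3160 + (421/60 - 1363/30))/(-1165) = (3160 - 461/12)*(-1/1165) = (37459/12)*(-1/1165) = -37459/13980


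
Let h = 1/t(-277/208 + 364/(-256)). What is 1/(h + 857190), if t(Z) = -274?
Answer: 274/234870059 ≈ 1.1666e-6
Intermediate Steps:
h = -1/274 (h = 1/(-274) = -1/274 ≈ -0.0036496)
1/(h + 857190) = 1/(-1/274 + 857190) = 1/(234870059/274) = 274/234870059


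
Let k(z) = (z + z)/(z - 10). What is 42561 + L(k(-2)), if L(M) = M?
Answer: 127684/3 ≈ 42561.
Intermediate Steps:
k(z) = 2*z/(-10 + z) (k(z) = (2*z)/(-10 + z) = 2*z/(-10 + z))
42561 + L(k(-2)) = 42561 + 2*(-2)/(-10 - 2) = 42561 + 2*(-2)/(-12) = 42561 + 2*(-2)*(-1/12) = 42561 + ⅓ = 127684/3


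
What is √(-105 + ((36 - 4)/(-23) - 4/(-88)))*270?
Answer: 405*I*√3025374/253 ≈ 2784.4*I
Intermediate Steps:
√(-105 + ((36 - 4)/(-23) - 4/(-88)))*270 = √(-105 + (32*(-1/23) - 4*(-1/88)))*270 = √(-105 + (-32/23 + 1/22))*270 = √(-105 - 681/506)*270 = √(-53811/506)*270 = (3*I*√3025374/506)*270 = 405*I*√3025374/253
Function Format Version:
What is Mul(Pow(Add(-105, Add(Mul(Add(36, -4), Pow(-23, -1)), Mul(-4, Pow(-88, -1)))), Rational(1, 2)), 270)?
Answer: Mul(Rational(405, 253), I, Pow(3025374, Rational(1, 2))) ≈ Mul(2784.4, I)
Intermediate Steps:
Mul(Pow(Add(-105, Add(Mul(Add(36, -4), Pow(-23, -1)), Mul(-4, Pow(-88, -1)))), Rational(1, 2)), 270) = Mul(Pow(Add(-105, Add(Mul(32, Rational(-1, 23)), Mul(-4, Rational(-1, 88)))), Rational(1, 2)), 270) = Mul(Pow(Add(-105, Add(Rational(-32, 23), Rational(1, 22))), Rational(1, 2)), 270) = Mul(Pow(Add(-105, Rational(-681, 506)), Rational(1, 2)), 270) = Mul(Pow(Rational(-53811, 506), Rational(1, 2)), 270) = Mul(Mul(Rational(3, 506), I, Pow(3025374, Rational(1, 2))), 270) = Mul(Rational(405, 253), I, Pow(3025374, Rational(1, 2)))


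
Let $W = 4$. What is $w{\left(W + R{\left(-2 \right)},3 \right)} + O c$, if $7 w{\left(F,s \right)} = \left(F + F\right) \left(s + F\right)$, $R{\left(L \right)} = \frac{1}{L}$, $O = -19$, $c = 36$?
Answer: $- \frac{1355}{2} \approx -677.5$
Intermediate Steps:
$w{\left(F,s \right)} = \frac{2 F \left(F + s\right)}{7}$ ($w{\left(F,s \right)} = \frac{\left(F + F\right) \left(s + F\right)}{7} = \frac{2 F \left(F + s\right)}{7}$)
$w{\left(W + R{\left(-2 \right)},3 \right)} + O c = \frac{2 \left(4 + \frac{1}{-2}\right) \left(\left(4 + \frac{1}{-2}\right) + 3\right)}{7} - 684 = \frac{2 \left(4 - \frac{1}{2}\right) \left(\left(4 - \frac{1}{2}\right) + 3\right)}{7} - 684 = \frac{2}{7} \cdot \frac{7}{2} \left(\frac{7}{2} + 3\right) - 684 = \frac{2}{7} \cdot \frac{7}{2} \cdot \frac{13}{2} - 684 = \frac{13}{2} - 684 = - \frac{1355}{2}$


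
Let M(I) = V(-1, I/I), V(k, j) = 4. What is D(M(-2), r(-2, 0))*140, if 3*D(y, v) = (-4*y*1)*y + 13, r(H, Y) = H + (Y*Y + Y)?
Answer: -2380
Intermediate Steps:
M(I) = 4
r(H, Y) = H + Y + Y**2 (r(H, Y) = H + (Y**2 + Y) = H + (Y + Y**2) = H + Y + Y**2)
D(y, v) = 13/3 - 4*y**2/3 (D(y, v) = ((-4*y*1)*y + 13)/3 = ((-4*y)*y + 13)/3 = (-4*y**2 + 13)/3 = (13 - 4*y**2)/3 = 13/3 - 4*y**2/3)
D(M(-2), r(-2, 0))*140 = (13/3 - 4/3*4**2)*140 = (13/3 - 4/3*16)*140 = (13/3 - 64/3)*140 = -17*140 = -2380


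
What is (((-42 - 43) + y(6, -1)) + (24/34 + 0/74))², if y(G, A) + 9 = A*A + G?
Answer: 2152089/289 ≈ 7446.7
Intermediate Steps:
y(G, A) = -9 + G + A² (y(G, A) = -9 + (A*A + G) = -9 + (A² + G) = -9 + (G + A²) = -9 + G + A²)
(((-42 - 43) + y(6, -1)) + (24/34 + 0/74))² = (((-42 - 43) + (-9 + 6 + (-1)²)) + (24/34 + 0/74))² = ((-85 + (-9 + 6 + 1)) + (24*(1/34) + 0*(1/74)))² = ((-85 - 2) + (12/17 + 0))² = (-87 + 12/17)² = (-1467/17)² = 2152089/289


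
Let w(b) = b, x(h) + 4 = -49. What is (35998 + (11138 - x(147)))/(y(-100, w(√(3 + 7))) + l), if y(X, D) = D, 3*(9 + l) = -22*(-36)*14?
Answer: 173985843/13593959 - 47189*√10/13593959 ≈ 12.788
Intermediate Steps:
l = 3687 (l = -9 + (-22*(-36)*14)/3 = -9 + (792*14)/3 = -9 + (⅓)*11088 = -9 + 3696 = 3687)
x(h) = -53 (x(h) = -4 - 49 = -53)
(35998 + (11138 - x(147)))/(y(-100, w(√(3 + 7))) + l) = (35998 + (11138 - 1*(-53)))/(√(3 + 7) + 3687) = (35998 + (11138 + 53))/(√10 + 3687) = (35998 + 11191)/(3687 + √10) = 47189/(3687 + √10)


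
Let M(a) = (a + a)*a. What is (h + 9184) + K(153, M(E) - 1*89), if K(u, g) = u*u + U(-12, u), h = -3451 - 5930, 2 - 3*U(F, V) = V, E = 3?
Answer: 69485/3 ≈ 23162.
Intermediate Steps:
U(F, V) = ⅔ - V/3
M(a) = 2*a² (M(a) = (2*a)*a = 2*a²)
h = -9381
K(u, g) = ⅔ + u² - u/3 (K(u, g) = u*u + (⅔ - u/3) = u² + (⅔ - u/3) = ⅔ + u² - u/3)
(h + 9184) + K(153, M(E) - 1*89) = (-9381 + 9184) + (⅔ + 153² - ⅓*153) = -197 + (⅔ + 23409 - 51) = -197 + 70076/3 = 69485/3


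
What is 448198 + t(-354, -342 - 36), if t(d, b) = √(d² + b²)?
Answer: 448198 + 30*√298 ≈ 4.4872e+5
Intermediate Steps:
t(d, b) = √(b² + d²)
448198 + t(-354, -342 - 36) = 448198 + √((-342 - 36)² + (-354)²) = 448198 + √((-378)² + 125316) = 448198 + √(142884 + 125316) = 448198 + √268200 = 448198 + 30*√298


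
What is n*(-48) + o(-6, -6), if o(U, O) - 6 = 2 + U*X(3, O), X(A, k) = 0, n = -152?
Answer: 7304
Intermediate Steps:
o(U, O) = 8 (o(U, O) = 6 + (2 + U*0) = 6 + (2 + 0) = 6 + 2 = 8)
n*(-48) + o(-6, -6) = -152*(-48) + 8 = 7296 + 8 = 7304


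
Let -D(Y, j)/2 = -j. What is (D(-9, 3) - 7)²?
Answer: 1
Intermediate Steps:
D(Y, j) = 2*j (D(Y, j) = -(-2)*j = 2*j)
(D(-9, 3) - 7)² = (2*3 - 7)² = (6 - 7)² = (-1)² = 1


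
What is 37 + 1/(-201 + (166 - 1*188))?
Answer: 8250/223 ≈ 36.995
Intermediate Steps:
37 + 1/(-201 + (166 - 1*188)) = 37 + 1/(-201 + (166 - 188)) = 37 + 1/(-201 - 22) = 37 + 1/(-223) = 37 - 1/223 = 8250/223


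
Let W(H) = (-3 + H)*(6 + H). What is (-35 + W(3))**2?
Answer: 1225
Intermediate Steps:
(-35 + W(3))**2 = (-35 + (-18 + 3**2 + 3*3))**2 = (-35 + (-18 + 9 + 9))**2 = (-35 + 0)**2 = (-35)**2 = 1225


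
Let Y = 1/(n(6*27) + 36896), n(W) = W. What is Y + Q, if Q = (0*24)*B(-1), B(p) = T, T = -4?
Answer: 1/37058 ≈ 2.6985e-5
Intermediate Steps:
B(p) = -4
Q = 0 (Q = (0*24)*(-4) = 0*(-4) = 0)
Y = 1/37058 (Y = 1/(6*27 + 36896) = 1/(162 + 36896) = 1/37058 ≈ 2.6985e-5)
Y + Q = 1/37058 + 0 = 1/37058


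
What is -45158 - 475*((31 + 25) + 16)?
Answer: -79358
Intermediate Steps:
-45158 - 475*((31 + 25) + 16) = -45158 - 475*(56 + 16) = -45158 - 475*72 = -45158 - 34200 = -79358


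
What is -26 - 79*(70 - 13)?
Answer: -4529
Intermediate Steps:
-26 - 79*(70 - 13) = -26 - 79*57 = -26 - 4503 = -4529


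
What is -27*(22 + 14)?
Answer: -972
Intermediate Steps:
-27*(22 + 14) = -27*36 = -972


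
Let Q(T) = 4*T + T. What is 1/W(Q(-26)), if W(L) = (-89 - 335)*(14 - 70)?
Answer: 1/23744 ≈ 4.2116e-5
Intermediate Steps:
Q(T) = 5*T
W(L) = 23744 (W(L) = -424*(-56) = 23744)
1/W(Q(-26)) = 1/23744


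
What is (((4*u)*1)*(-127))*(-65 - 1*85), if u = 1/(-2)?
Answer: -38100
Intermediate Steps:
u = -½ ≈ -0.50000
(((4*u)*1)*(-127))*(-65 - 1*85) = (((4*(-½))*1)*(-127))*(-65 - 1*85) = (-2*1*(-127))*(-65 - 85) = -2*(-127)*(-150) = 254*(-150) = -38100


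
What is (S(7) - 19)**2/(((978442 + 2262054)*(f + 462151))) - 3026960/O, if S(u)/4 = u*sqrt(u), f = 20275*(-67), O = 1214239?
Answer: -8791418820343015751/3526602131634001056 + 19*sqrt(7)/51863791284 ≈ -2.4929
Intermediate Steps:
f = -1358425
S(u) = 4*u**(3/2) (S(u) = 4*(u*sqrt(u)) = 4*u**(3/2))
(S(7) - 19)**2/(((978442 + 2262054)*(f + 462151))) - 3026960/O = (4*7**(3/2) - 19)**2/(((978442 + 2262054)*(-1358425 + 462151))) - 3026960/1214239 = (4*(7*sqrt(7)) - 19)**2/((3240496*(-896274))) - 3026960*1/1214239 = (28*sqrt(7) - 19)**2/(-2904372311904) - 3026960/1214239 = (-19 + 28*sqrt(7))**2*(-1/2904372311904) - 3026960/1214239 = -(-19 + 28*sqrt(7))**2/2904372311904 - 3026960/1214239 = -3026960/1214239 - (-19 + 28*sqrt(7))**2/2904372311904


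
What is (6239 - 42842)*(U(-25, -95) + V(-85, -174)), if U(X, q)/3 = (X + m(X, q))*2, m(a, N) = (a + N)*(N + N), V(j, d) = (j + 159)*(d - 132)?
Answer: -4172961618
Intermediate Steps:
V(j, d) = (-132 + d)*(159 + j) (V(j, d) = (159 + j)*(-132 + d) = (-132 + d)*(159 + j))
m(a, N) = 2*N*(N + a) (m(a, N) = (N + a)*(2*N) = 2*N*(N + a))
U(X, q) = 6*X + 12*q*(X + q) (U(X, q) = 3*((X + 2*q*(q + X))*2) = 3*((X + 2*q*(X + q))*2) = 3*(2*X + 4*q*(X + q)) = 6*X + 12*q*(X + q))
(6239 - 42842)*(U(-25, -95) + V(-85, -174)) = (6239 - 42842)*((6*(-25) + 12*(-95)*(-25 - 95)) + (-20988 - 132*(-85) + 159*(-174) - 174*(-85))) = -36603*((-150 + 12*(-95)*(-120)) + (-20988 + 11220 - 27666 + 14790)) = -36603*((-150 + 136800) - 22644) = -36603*(136650 - 22644) = -36603*114006 = -4172961618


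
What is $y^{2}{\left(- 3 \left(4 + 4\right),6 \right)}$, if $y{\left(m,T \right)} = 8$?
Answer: $64$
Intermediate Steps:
$y^{2}{\left(- 3 \left(4 + 4\right),6 \right)} = 8^{2} = 64$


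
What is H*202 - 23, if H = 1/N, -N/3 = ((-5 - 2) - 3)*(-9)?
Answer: -3206/135 ≈ -23.748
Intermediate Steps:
N = -270 (N = -3*((-5 - 2) - 3)*(-9) = -3*(-7 - 3)*(-9) = -(-30)*(-9) = -3*90 = -270)
H = -1/270 (H = 1/(-270) = -1/270 ≈ -0.0037037)
H*202 - 23 = -1/270*202 - 23 = -101/135 - 23 = -3206/135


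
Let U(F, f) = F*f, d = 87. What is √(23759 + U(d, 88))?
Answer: √31415 ≈ 177.24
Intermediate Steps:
√(23759 + U(d, 88)) = √(23759 + 87*88) = √(23759 + 7656) = √31415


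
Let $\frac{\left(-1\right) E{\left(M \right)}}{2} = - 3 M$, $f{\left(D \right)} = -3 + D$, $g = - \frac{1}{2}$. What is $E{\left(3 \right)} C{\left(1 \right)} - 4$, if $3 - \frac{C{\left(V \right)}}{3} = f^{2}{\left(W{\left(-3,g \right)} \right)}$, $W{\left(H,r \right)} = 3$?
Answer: $158$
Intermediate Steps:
$g = - \frac{1}{2}$ ($g = \left(-1\right) \frac{1}{2} = - \frac{1}{2} \approx -0.5$)
$E{\left(M \right)} = 6 M$ ($E{\left(M \right)} = - 2 \left(- 3 M\right) = 6 M$)
$C{\left(V \right)} = 9$ ($C{\left(V \right)} = 9 - 3 \left(-3 + 3\right)^{2} = 9 - 3 \cdot 0^{2} = 9 - 0 = 9 + 0 = 9$)
$E{\left(3 \right)} C{\left(1 \right)} - 4 = 6 \cdot 3 \cdot 9 - 4 = 18 \cdot 9 - 4 = 162 - 4 = 158$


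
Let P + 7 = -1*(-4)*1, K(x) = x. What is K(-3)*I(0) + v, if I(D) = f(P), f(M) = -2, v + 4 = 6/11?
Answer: 28/11 ≈ 2.5455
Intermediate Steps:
v = -38/11 (v = -4 + 6/11 = -38/11 ≈ -3.4545)
P = -3 (P = -7 - 1*(-4)*1 = -7 + 4*1 = -7 + 4 = -3)
I(D) = -2
K(-3)*I(0) + v = -3*(-2) - 38/11 = 6 - 38/11 = 28/11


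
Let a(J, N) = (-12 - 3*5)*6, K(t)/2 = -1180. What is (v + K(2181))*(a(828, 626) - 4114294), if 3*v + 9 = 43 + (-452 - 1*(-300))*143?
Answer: 39474090864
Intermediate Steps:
K(t) = -2360 (K(t) = 2*(-1180) = -2360)
a(J, N) = -162 (a(J, N) = (-12 - 15)*6 = -27*6 = -162)
v = -7234 (v = -3 + (43 + (-452 - 1*(-300))*143)/3 = -3 + (43 + (-452 + 300)*143)/3 = -3 + (43 - 152*143)/3 = -3 + (43 - 21736)/3 = -3 + (⅓)*(-21693) = -3 - 7231 = -7234)
(v + K(2181))*(a(828, 626) - 4114294) = (-7234 - 2360)*(-162 - 4114294) = -9594*(-4114456) = 39474090864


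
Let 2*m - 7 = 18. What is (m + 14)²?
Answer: 2809/4 ≈ 702.25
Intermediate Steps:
m = 25/2 (m = 7/2 + (½)*18 = 7/2 + 9 = 25/2 ≈ 12.500)
(m + 14)² = (25/2 + 14)² = (53/2)² = 2809/4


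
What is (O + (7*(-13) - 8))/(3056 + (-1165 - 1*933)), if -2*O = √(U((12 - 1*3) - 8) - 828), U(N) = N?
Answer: -99/958 - I*√827/1916 ≈ -0.10334 - 0.015009*I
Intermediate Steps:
O = -I*√827/2 (O = -√(((12 - 1*3) - 8) - 828)/2 = -√(((12 - 3) - 8) - 828)/2 = -√((9 - 8) - 828)/2 = -√(1 - 828)/2 = -I*√827/2 ≈ -14.379*I)
(O + (7*(-13) - 8))/(3056 + (-1165 - 1*933)) = (-I*√827/2 + (7*(-13) - 8))/(3056 + (-1165 - 1*933)) = (-I*√827/2 + (-91 - 8))/(3056 + (-1165 - 933)) = (-I*√827/2 - 99)/(3056 - 2098) = (-99 - I*√827/2)/958 = (-99 - I*√827/2)*(1/958) = -99/958 - I*√827/1916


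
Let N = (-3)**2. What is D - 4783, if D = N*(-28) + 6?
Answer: -5029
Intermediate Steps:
N = 9
D = -246 (D = 9*(-28) + 6 = -252 + 6 = -246)
D - 4783 = -246 - 4783 = -5029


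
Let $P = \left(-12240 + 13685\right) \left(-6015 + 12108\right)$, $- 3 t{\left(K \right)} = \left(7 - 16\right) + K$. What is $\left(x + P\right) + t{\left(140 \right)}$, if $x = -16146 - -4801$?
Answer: $\frac{26378989}{3} \approx 8.793 \cdot 10^{6}$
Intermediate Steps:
$t{\left(K \right)} = 3 - \frac{K}{3}$ ($t{\left(K \right)} = - \frac{\left(7 - 16\right) + K}{3} = - \frac{-9 + K}{3} = 3 - \frac{K}{3}$)
$x = -11345$ ($x = -16146 + 4801 = -11345$)
$P = 8804385$ ($P = 1445 \cdot 6093 = 8804385$)
$\left(x + P\right) + t{\left(140 \right)} = \left(-11345 + 8804385\right) + \left(3 - \frac{140}{3}\right) = 8793040 + \left(3 - \frac{140}{3}\right) = 8793040 - \frac{131}{3} = \frac{26378989}{3}$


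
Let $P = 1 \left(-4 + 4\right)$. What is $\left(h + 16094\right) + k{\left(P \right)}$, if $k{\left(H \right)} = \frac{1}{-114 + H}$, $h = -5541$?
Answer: $\frac{1203041}{114} \approx 10553.0$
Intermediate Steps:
$P = 0$ ($P = 1 \cdot 0 = 0$)
$\left(h + 16094\right) + k{\left(P \right)} = \left(-5541 + 16094\right) + \frac{1}{-114 + 0} = 10553 + \frac{1}{-114} = 10553 - \frac{1}{114} = \frac{1203041}{114}$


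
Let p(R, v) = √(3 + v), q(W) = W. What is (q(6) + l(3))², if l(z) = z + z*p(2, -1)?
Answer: 99 + 54*√2 ≈ 175.37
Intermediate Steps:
l(z) = z + z*√2 (l(z) = z + z*√(3 - 1) = z + z*√2)
(q(6) + l(3))² = (6 + 3*(1 + √2))² = (6 + (3 + 3*√2))² = (9 + 3*√2)²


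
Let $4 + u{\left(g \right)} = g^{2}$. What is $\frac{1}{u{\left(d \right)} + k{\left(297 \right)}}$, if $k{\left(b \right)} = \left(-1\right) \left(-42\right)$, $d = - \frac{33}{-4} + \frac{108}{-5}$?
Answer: $\frac{400}{86489} \approx 0.0046249$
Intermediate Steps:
$d = - \frac{267}{20}$ ($d = \left(-33\right) \left(- \frac{1}{4}\right) + 108 \left(- \frac{1}{5}\right) = \frac{33}{4} - \frac{108}{5} = - \frac{267}{20} \approx -13.35$)
$k{\left(b \right)} = 42$
$u{\left(g \right)} = -4 + g^{2}$
$\frac{1}{u{\left(d \right)} + k{\left(297 \right)}} = \frac{1}{\left(-4 + \left(- \frac{267}{20}\right)^{2}\right) + 42} = \frac{1}{\left(-4 + \frac{71289}{400}\right) + 42} = \frac{1}{\frac{69689}{400} + 42} = \frac{1}{\frac{86489}{400}} = \frac{400}{86489}$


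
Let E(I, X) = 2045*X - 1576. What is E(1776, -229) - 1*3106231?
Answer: -3576112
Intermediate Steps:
E(I, X) = -1576 + 2045*X
E(1776, -229) - 1*3106231 = (-1576 + 2045*(-229)) - 1*3106231 = (-1576 - 468305) - 3106231 = -469881 - 3106231 = -3576112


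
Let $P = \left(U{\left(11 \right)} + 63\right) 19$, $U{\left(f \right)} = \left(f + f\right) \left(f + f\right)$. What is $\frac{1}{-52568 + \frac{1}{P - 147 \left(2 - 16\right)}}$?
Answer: $- \frac{12451}{654524167} \approx -1.9023 \cdot 10^{-5}$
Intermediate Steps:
$U{\left(f \right)} = 4 f^{2}$ ($U{\left(f \right)} = 2 f 2 f = 4 f^{2}$)
$P = 10393$ ($P = \left(4 \cdot 11^{2} + 63\right) 19 = \left(4 \cdot 121 + 63\right) 19 = \left(484 + 63\right) 19 = 547 \cdot 19 = 10393$)
$\frac{1}{-52568 + \frac{1}{P - 147 \left(2 - 16\right)}} = \frac{1}{-52568 + \frac{1}{10393 - 147 \left(2 - 16\right)}} = \frac{1}{-52568 + \frac{1}{10393 - 147 \left(-14\right)}} = \frac{1}{-52568 + \frac{1}{10393 - -2058}} = \frac{1}{-52568 + \frac{1}{10393 + 2058}} = \frac{1}{-52568 + \frac{1}{12451}} = \frac{1}{- \frac{654524167}{12451}} = - \frac{12451}{654524167}$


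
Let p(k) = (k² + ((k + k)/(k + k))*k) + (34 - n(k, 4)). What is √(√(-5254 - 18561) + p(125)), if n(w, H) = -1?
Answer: √(15785 + I*√23815) ≈ 125.64 + 0.6141*I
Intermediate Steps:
p(k) = 35 + k + k² (p(k) = (k² + ((k + k)/(k + k))*k) + (34 - 1*(-1)) = (k² + ((2*k)/((2*k)))*k) + (34 + 1) = (k² + ((2*k)*(1/(2*k)))*k) + 35 = (k² + 1*k) + 35 = (k² + k) + 35 = (k + k²) + 35 = 35 + k + k²)
√(√(-5254 - 18561) + p(125)) = √(√(-5254 - 18561) + (35 + 125 + 125²)) = √(√(-23815) + (35 + 125 + 15625)) = √(I*√23815 + 15785) = √(15785 + I*√23815)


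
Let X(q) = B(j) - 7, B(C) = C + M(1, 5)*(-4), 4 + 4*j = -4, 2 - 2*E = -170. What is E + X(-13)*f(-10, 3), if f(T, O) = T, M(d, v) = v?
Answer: 376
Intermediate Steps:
E = 86 (E = 1 - ½*(-170) = 1 + 85 = 86)
j = -2 (j = -1 + (¼)*(-4) = -1 - 1 = -2)
B(C) = -20 + C (B(C) = C + 5*(-4) = C - 20 = -20 + C)
X(q) = -29 (X(q) = (-20 - 2) - 7 = -22 - 7 = -29)
E + X(-13)*f(-10, 3) = 86 - 29*(-10) = 86 + 290 = 376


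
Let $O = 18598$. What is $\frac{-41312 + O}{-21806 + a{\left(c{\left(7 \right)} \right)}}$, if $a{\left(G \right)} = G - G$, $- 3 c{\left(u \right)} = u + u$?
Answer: $\frac{11357}{10903} \approx 1.0416$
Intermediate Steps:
$c{\left(u \right)} = - \frac{2 u}{3}$ ($c{\left(u \right)} = - \frac{u + u}{3} = - \frac{2 u}{3}$)
$a{\left(G \right)} = 0$
$\frac{-41312 + O}{-21806 + a{\left(c{\left(7 \right)} \right)}} = \frac{-41312 + 18598}{-21806 + 0} = - \frac{22714}{-21806} = \left(-22714\right) \left(- \frac{1}{21806}\right) = \frac{11357}{10903}$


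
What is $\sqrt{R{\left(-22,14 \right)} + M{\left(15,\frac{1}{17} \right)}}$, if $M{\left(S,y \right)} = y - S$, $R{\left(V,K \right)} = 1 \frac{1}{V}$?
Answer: $\frac{i \sqrt{2096270}}{374} \approx 3.8713 i$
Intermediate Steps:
$R{\left(V,K \right)} = \frac{1}{V}$
$\sqrt{R{\left(-22,14 \right)} + M{\left(15,\frac{1}{17} \right)}} = \sqrt{\frac{1}{-22} + \left(\frac{1}{17} - 15\right)} = \sqrt{- \frac{1}{22} + \left(\frac{1}{17} - 15\right)} = \sqrt{- \frac{1}{22} - \frac{254}{17}} = \sqrt{- \frac{5605}{374}} = \frac{i \sqrt{2096270}}{374}$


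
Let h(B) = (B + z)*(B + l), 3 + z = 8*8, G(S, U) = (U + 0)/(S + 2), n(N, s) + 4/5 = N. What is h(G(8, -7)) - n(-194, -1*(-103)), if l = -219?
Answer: -1305311/100 ≈ -13053.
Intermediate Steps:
n(N, s) = -4/5 + N
G(S, U) = U/(2 + S)
z = 61 (z = -3 + 8*8 = -3 + 64 = 61)
h(B) = (-219 + B)*(61 + B) (h(B) = (B + 61)*(B - 219) = (61 + B)*(-219 + B) = (-219 + B)*(61 + B))
h(G(8, -7)) - n(-194, -1*(-103)) = (-13359 + (-7/(2 + 8))**2 - (-1106)/(2 + 8)) - (-4/5 - 194) = (-13359 + (-7/10)**2 - (-1106)/10) - 1*(-974/5) = (-13359 + (-7*1/10)**2 - (-1106)/10) + 974/5 = (-13359 + (-7/10)**2 - 158*(-7/10)) + 974/5 = (-13359 + 49/100 + 553/5) + 974/5 = -1324791/100 + 974/5 = -1305311/100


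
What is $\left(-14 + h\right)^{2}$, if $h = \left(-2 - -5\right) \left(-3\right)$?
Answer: $529$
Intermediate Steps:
$h = -9$ ($h = \left(-2 + 5\right) \left(-3\right) = 3 \left(-3\right) = -9$)
$\left(-14 + h\right)^{2} = \left(-14 - 9\right)^{2} = \left(-23\right)^{2} = 529$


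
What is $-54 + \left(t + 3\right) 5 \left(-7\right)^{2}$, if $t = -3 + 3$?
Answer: $681$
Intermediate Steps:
$t = 0$
$-54 + \left(t + 3\right) 5 \left(-7\right)^{2} = -54 + \left(0 + 3\right) 5 \left(-7\right)^{2} = -54 + 3 \cdot 5 \cdot 49 = -54 + 15 \cdot 49 = -54 + 735 = 681$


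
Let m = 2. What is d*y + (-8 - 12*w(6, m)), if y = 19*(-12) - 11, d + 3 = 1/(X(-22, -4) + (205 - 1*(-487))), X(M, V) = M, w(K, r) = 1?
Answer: 466751/670 ≈ 696.64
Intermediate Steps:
d = -2009/670 (d = -3 + 1/(-22 + (205 - 1*(-487))) = -3 + 1/(-22 + (205 + 487)) = -3 + 1/(-22 + 692) = -3 + 1/670 = -2009/670 ≈ -2.9985)
y = -239 (y = -228 - 11 = -239)
d*y + (-8 - 12*w(6, m)) = -2009/670*(-239) + (-8 - 12*1) = 480151/670 + (-8 - 12) = 480151/670 - 20 = 466751/670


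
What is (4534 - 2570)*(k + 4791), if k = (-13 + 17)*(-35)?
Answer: 9134564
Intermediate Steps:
k = -140 (k = 4*(-35) = -140)
(4534 - 2570)*(k + 4791) = (4534 - 2570)*(-140 + 4791) = 1964*4651 = 9134564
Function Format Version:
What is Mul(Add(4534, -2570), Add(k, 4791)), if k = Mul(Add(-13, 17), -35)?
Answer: 9134564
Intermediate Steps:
k = -140 (k = Mul(4, -35) = -140)
Mul(Add(4534, -2570), Add(k, 4791)) = Mul(Add(4534, -2570), Add(-140, 4791)) = Mul(1964, 4651) = 9134564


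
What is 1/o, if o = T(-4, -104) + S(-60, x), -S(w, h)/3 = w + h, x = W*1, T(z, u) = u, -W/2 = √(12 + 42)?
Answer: 19/958 - 9*√6/1916 ≈ 0.0083270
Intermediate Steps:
W = -6*√6 (W = -2*√(12 + 42) = -6*√6 ≈ -14.697)
x = -6*√6 (x = -6*√6*1 = -6*√6 ≈ -14.697)
S(w, h) = -3*h - 3*w (S(w, h) = -3*(w + h) = -3*(h + w) = -3*h - 3*w)
o = 76 + 18*√6 (o = -104 + (-(-18)*√6 - 3*(-60)) = -104 + (18*√6 + 180) = -104 + (180 + 18*√6) = 76 + 18*√6 ≈ 120.09)
1/o = 1/(76 + 18*√6)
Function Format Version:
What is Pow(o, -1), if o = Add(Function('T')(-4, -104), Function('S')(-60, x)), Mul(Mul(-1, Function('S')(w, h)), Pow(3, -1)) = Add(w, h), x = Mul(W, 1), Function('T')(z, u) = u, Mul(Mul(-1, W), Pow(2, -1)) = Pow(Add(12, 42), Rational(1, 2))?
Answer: Add(Rational(19, 958), Mul(Rational(-9, 1916), Pow(6, Rational(1, 2)))) ≈ 0.0083270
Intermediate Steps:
W = Mul(-6, Pow(6, Rational(1, 2))) (W = Mul(-2, Pow(Add(12, 42), Rational(1, 2))) = Mul(-2, Pow(54, Rational(1, 2))) = Mul(-2, Mul(3, Pow(6, Rational(1, 2)))) = Mul(-6, Pow(6, Rational(1, 2))) ≈ -14.697)
x = Mul(-6, Pow(6, Rational(1, 2))) (x = Mul(Mul(-6, Pow(6, Rational(1, 2))), 1) = Mul(-6, Pow(6, Rational(1, 2))) ≈ -14.697)
Function('S')(w, h) = Add(Mul(-3, h), Mul(-3, w)) (Function('S')(w, h) = Mul(-3, Add(w, h)) = Mul(-3, Add(h, w)) = Add(Mul(-3, h), Mul(-3, w)))
o = Add(76, Mul(18, Pow(6, Rational(1, 2)))) (o = Add(-104, Add(Mul(-3, Mul(-6, Pow(6, Rational(1, 2)))), Mul(-3, -60))) = Add(-104, Add(Mul(18, Pow(6, Rational(1, 2))), 180)) = Add(-104, Add(180, Mul(18, Pow(6, Rational(1, 2))))) = Add(76, Mul(18, Pow(6, Rational(1, 2)))) ≈ 120.09)
Pow(o, -1) = Pow(Add(76, Mul(18, Pow(6, Rational(1, 2)))), -1)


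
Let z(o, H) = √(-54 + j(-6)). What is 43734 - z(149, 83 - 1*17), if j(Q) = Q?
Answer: 43734 - 2*I*√15 ≈ 43734.0 - 7.746*I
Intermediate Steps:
z(o, H) = 2*I*√15 (z(o, H) = √(-54 - 6) = √(-60) = 2*I*√15)
43734 - z(149, 83 - 1*17) = 43734 - 2*I*√15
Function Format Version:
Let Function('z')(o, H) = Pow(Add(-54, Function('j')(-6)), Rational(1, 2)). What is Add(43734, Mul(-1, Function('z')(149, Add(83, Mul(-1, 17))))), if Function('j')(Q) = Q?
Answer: Add(43734, Mul(-2, I, Pow(15, Rational(1, 2)))) ≈ Add(43734., Mul(-7.7460, I))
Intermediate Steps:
Function('z')(o, H) = Mul(2, I, Pow(15, Rational(1, 2))) (Function('z')(o, H) = Pow(Add(-54, -6), Rational(1, 2)) = Pow(-60, Rational(1, 2)) = Mul(2, I, Pow(15, Rational(1, 2))))
Add(43734, Mul(-1, Function('z')(149, Add(83, Mul(-1, 17))))) = Add(43734, Mul(-1, Mul(2, I, Pow(15, Rational(1, 2))))) = Add(43734, Mul(-2, I, Pow(15, Rational(1, 2))))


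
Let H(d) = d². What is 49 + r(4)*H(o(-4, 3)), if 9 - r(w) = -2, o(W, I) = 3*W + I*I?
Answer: 148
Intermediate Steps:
o(W, I) = I² + 3*W (o(W, I) = 3*W + I² = I² + 3*W)
r(w) = 11 (r(w) = 9 - 1*(-2) = 9 + 2 = 11)
49 + r(4)*H(o(-4, 3)) = 49 + 11*(3² + 3*(-4))² = 49 + 11*(9 - 12)² = 49 + 11*(-3)² = 49 + 11*9 = 49 + 99 = 148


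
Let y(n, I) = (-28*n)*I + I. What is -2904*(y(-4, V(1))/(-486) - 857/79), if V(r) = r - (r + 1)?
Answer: 197266300/6399 ≈ 30828.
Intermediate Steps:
V(r) = -1 (V(r) = r - (1 + r) = r + (-1 - r) = -1)
y(n, I) = I - 28*I*n (y(n, I) = -28*I*n + I = I - 28*I*n)
-2904*(y(-4, V(1))/(-486) - 857/79) = -2904*(-(1 - 28*(-4))/(-486) - 857/79) = -2904*(-(1 + 112)*(-1/486) - 857*1/79) = -2904*(-1*113*(-1/486) - 857/79) = -2904*(-113*(-1/486) - 857/79) = -2904*(113/486 - 857/79) = -2904*(-407575/38394) = 197266300/6399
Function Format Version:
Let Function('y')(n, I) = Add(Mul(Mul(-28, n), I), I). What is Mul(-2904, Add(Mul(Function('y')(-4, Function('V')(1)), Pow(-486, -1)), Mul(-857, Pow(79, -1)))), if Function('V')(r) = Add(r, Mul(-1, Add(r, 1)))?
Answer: Rational(197266300, 6399) ≈ 30828.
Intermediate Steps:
Function('V')(r) = -1 (Function('V')(r) = Add(r, Mul(-1, Add(1, r))) = Add(r, Add(-1, Mul(-1, r))) = -1)
Function('y')(n, I) = Add(I, Mul(-28, I, n)) (Function('y')(n, I) = Add(Mul(-28, I, n), I) = Add(I, Mul(-28, I, n)))
Mul(-2904, Add(Mul(Function('y')(-4, Function('V')(1)), Pow(-486, -1)), Mul(-857, Pow(79, -1)))) = Mul(-2904, Add(Mul(Mul(-1, Add(1, Mul(-28, -4))), Pow(-486, -1)), Mul(-857, Pow(79, -1)))) = Mul(-2904, Add(Mul(Mul(-1, Add(1, 112)), Rational(-1, 486)), Mul(-857, Rational(1, 79)))) = Mul(-2904, Add(Mul(Mul(-1, 113), Rational(-1, 486)), Rational(-857, 79))) = Mul(-2904, Add(Mul(-113, Rational(-1, 486)), Rational(-857, 79))) = Mul(-2904, Add(Rational(113, 486), Rational(-857, 79))) = Mul(-2904, Rational(-407575, 38394)) = Rational(197266300, 6399)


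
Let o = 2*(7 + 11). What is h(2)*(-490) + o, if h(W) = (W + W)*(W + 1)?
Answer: -5844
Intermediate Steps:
h(W) = 2*W*(1 + W) (h(W) = (2*W)*(1 + W) = 2*W*(1 + W))
o = 36 (o = 2*18 = 36)
h(2)*(-490) + o = (2*2*(1 + 2))*(-490) + 36 = (2*2*3)*(-490) + 36 = 12*(-490) + 36 = -5880 + 36 = -5844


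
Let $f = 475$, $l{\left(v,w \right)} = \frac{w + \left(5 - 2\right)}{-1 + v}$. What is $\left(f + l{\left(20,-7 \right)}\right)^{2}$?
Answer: $\frac{81378441}{361} \approx 2.2543 \cdot 10^{5}$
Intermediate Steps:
$l{\left(v,w \right)} = \frac{3 + w}{-1 + v}$ ($l{\left(v,w \right)} = \frac{w + 3}{-1 + v} = \frac{3 + w}{-1 + v}$)
$\left(f + l{\left(20,-7 \right)}\right)^{2} = \left(475 + \frac{3 - 7}{-1 + 20}\right)^{2} = \left(475 + \frac{1}{19} \left(-4\right)\right)^{2} = \left(475 - \frac{4}{19}\right)^{2} = \left(\frac{9021}{19}\right)^{2} = \frac{81378441}{361}$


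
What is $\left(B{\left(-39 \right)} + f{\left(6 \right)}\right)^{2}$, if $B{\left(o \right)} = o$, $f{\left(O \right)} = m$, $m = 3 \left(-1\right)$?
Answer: $1764$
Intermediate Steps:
$m = -3$
$f{\left(O \right)} = -3$
$\left(B{\left(-39 \right)} + f{\left(6 \right)}\right)^{2} = \left(-39 - 3\right)^{2} = \left(-42\right)^{2} = 1764$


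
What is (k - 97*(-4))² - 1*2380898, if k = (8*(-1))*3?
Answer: -2248402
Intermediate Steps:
k = -24 (k = -8*3 = -24)
(k - 97*(-4))² - 1*2380898 = (-24 - 97*(-4))² - 1*2380898 = (-24 + 388)² - 2380898 = 364² - 2380898 = 132496 - 2380898 = -2248402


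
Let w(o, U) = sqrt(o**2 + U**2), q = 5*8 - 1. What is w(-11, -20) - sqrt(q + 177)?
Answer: sqrt(521) - 6*sqrt(6) ≈ 8.1285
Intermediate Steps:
q = 39 (q = 40 - 1 = 39)
w(o, U) = sqrt(U**2 + o**2)
w(-11, -20) - sqrt(q + 177) = sqrt((-20)**2 + (-11)**2) - sqrt(39 + 177) = sqrt(400 + 121) - sqrt(216) = sqrt(521) - 6*sqrt(6)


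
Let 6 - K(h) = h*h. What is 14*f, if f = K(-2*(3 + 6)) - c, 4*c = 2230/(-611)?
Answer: -2712367/611 ≈ -4439.2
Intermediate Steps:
K(h) = 6 - h² (K(h) = 6 - h*h = 6 - h²)
c = -1115/1222 (c = (2230/(-611))/4 = (2230*(-1/611))/4 = (¼)*(-2230/611) = -1115/1222 ≈ -0.91244)
f = -387481/1222 (f = (6 - (-2*(3 + 6))²) - 1*(-1115/1222) = (6 - (-2*9)²) + 1115/1222 = (6 - 1*(-18)²) + 1115/1222 = (6 - 1*324) + 1115/1222 = (6 - 324) + 1115/1222 = -318 + 1115/1222 = -387481/1222 ≈ -317.09)
14*f = 14*(-387481/1222) = -2712367/611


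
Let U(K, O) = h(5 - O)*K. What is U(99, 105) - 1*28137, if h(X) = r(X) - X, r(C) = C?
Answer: -28137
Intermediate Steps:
h(X) = 0 (h(X) = X - X = 0)
U(K, O) = 0 (U(K, O) = 0*K = 0)
U(99, 105) - 1*28137 = 0 - 1*28137 = 0 - 28137 = -28137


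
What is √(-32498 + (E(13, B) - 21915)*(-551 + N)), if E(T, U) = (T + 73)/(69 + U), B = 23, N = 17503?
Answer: 3*I*√21837104222/23 ≈ 19275.0*I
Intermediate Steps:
E(T, U) = (73 + T)/(69 + U)
√(-32498 + (E(13, B) - 21915)*(-551 + N)) = √(-32498 + ((73 + 13)/(69 + 23) - 21915)*(-551 + 17503)) = √(-32498 + (86/92 - 21915)*16952) = √(-32498 + ((1/92)*86 - 21915)*16952) = √(-32498 + (43/46 - 21915)*16952) = √(-32498 - 1008047/46*16952) = √(-32498 - 8544206372/23) = √(-8544953826/23) = 3*I*√21837104222/23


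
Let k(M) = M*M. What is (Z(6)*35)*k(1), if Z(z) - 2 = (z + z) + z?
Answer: 700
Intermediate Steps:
k(M) = M²
Z(z) = 2 + 3*z (Z(z) = 2 + ((z + z) + z) = 2 + (2*z + z) = 2 + 3*z)
(Z(6)*35)*k(1) = ((2 + 3*6)*35)*1² = ((2 + 18)*35)*1 = (20*35)*1 = 700*1 = 700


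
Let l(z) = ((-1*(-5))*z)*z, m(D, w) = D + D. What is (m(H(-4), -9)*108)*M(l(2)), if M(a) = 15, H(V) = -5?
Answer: -16200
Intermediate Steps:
m(D, w) = 2*D
l(z) = 5*z² (l(z) = (5*z)*z = 5*z²)
(m(H(-4), -9)*108)*M(l(2)) = ((2*(-5))*108)*15 = -10*108*15 = -1080*15 = -16200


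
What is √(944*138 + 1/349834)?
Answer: √15943185983725066/349834 ≈ 360.93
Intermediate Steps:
√(944*138 + 1/349834) = √(130272 + 1/349834) = √(45573574849/349834) = √15943185983725066/349834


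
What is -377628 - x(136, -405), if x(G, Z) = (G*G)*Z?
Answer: 7113252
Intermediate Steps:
x(G, Z) = Z*G² (x(G, Z) = G²*Z = Z*G²)
-377628 - x(136, -405) = -377628 - (-405)*136² = -377628 - (-405)*18496 = -377628 - 1*(-7490880) = -377628 + 7490880 = 7113252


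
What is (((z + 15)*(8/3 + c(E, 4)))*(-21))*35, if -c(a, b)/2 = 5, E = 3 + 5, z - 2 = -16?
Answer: 5390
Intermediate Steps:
z = -14 (z = 2 - 16 = -14)
E = 8
c(a, b) = -10 (c(a, b) = -2*5 = -10)
(((z + 15)*(8/3 + c(E, 4)))*(-21))*35 = (((-14 + 15)*(8/3 - 10))*(-21))*35 = ((1*(8*(⅓) - 10))*(-21))*35 = ((1*(8/3 - 10))*(-21))*35 = ((1*(-22/3))*(-21))*35 = -22/3*(-21)*35 = 154*35 = 5390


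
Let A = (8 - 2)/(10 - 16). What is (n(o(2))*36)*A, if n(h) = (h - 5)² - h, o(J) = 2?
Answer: -252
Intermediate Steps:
A = -1 (A = 6/(-6) = 6*(-⅙) = -1)
n(h) = (-5 + h)² - h
(n(o(2))*36)*A = (((-5 + 2)² - 1*2)*36)*(-1) = (((-3)² - 2)*36)*(-1) = ((9 - 2)*36)*(-1) = (7*36)*(-1) = 252*(-1) = -252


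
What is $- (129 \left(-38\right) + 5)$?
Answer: $4897$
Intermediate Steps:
$- (129 \left(-38\right) + 5) = - (-4902 + 5) = \left(-1\right) \left(-4897\right) = 4897$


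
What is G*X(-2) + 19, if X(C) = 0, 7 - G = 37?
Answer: 19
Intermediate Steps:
G = -30 (G = 7 - 1*37 = 7 - 37 = -30)
G*X(-2) + 19 = -30*0 + 19 = 0 + 19 = 19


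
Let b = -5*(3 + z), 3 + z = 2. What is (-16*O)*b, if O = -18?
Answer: -2880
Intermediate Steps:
z = -1 (z = -3 + 2 = -1)
b = -10 (b = -5*(3 - 1) = -5*2 = -10)
(-16*O)*b = -16*(-18)*(-10) = 288*(-10) = -2880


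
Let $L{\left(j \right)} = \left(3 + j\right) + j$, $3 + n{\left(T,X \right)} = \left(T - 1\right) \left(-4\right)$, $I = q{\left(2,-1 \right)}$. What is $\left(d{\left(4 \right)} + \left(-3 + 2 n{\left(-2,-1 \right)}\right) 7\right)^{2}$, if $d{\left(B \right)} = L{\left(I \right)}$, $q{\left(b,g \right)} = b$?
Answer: $12544$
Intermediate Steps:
$I = 2$
$n{\left(T,X \right)} = 1 - 4 T$ ($n{\left(T,X \right)} = -3 + \left(T - 1\right) \left(-4\right) = -3 + \left(-1 + T\right) \left(-4\right) = -3 - \left(-4 + 4 T\right) = 1 - 4 T$)
$L{\left(j \right)} = 3 + 2 j$
$d{\left(B \right)} = 7$ ($d{\left(B \right)} = 3 + 2 \cdot 2 = 3 + 4 = 7$)
$\left(d{\left(4 \right)} + \left(-3 + 2 n{\left(-2,-1 \right)}\right) 7\right)^{2} = \left(7 + \left(-3 + 2 \left(1 - -8\right)\right) 7\right)^{2} = \left(7 + \left(-3 + 2 \left(1 + 8\right)\right) 7\right)^{2} = \left(7 + \left(-3 + 2 \cdot 9\right) 7\right)^{2} = \left(7 + \left(-3 + 18\right) 7\right)^{2} = \left(7 + 15 \cdot 7\right)^{2} = \left(7 + 105\right)^{2} = 112^{2} = 12544$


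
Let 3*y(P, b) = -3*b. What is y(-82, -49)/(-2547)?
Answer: -49/2547 ≈ -0.019238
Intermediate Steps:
y(P, b) = -b (y(P, b) = (-3*b)/3 = -b)
y(-82, -49)/(-2547) = -1*(-49)/(-2547) = 49*(-1/2547) = -49/2547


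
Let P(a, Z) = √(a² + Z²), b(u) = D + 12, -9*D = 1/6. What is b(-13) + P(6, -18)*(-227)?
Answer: 647/54 - 1362*√10 ≈ -4295.0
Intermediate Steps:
D = -1/54 (D = -⅑/6 = -⅑*⅙ = -1/54 ≈ -0.018519)
b(u) = 647/54 (b(u) = -1/54 + 12 = 647/54)
P(a, Z) = √(Z² + a²)
b(-13) + P(6, -18)*(-227) = 647/54 + √((-18)² + 6²)*(-227) = 647/54 + √(324 + 36)*(-227) = 647/54 + √360*(-227) = 647/54 + (6*√10)*(-227) = 647/54 - 1362*√10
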